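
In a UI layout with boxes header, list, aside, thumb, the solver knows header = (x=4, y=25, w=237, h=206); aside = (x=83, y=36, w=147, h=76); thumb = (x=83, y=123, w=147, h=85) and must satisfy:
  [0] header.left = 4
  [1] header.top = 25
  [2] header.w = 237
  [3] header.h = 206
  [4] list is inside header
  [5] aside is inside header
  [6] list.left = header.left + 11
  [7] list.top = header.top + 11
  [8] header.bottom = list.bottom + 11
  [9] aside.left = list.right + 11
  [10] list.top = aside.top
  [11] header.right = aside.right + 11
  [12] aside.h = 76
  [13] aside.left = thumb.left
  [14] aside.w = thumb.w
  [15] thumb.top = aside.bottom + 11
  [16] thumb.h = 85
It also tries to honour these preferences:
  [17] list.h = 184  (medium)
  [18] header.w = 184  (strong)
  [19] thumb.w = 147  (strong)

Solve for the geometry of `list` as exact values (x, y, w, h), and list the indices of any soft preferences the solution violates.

1. list.x = 15  [list.left = header.left + 11]
2. list.y = 36  [list.top = header.top + 11]
3. list.h = 184  [header.bottom = list.bottom + 11]
4. list.w = 57  [aside.left = list.right + 11]

list = (x=15, y=36, w=57, h=184)
violated soft preferences: 18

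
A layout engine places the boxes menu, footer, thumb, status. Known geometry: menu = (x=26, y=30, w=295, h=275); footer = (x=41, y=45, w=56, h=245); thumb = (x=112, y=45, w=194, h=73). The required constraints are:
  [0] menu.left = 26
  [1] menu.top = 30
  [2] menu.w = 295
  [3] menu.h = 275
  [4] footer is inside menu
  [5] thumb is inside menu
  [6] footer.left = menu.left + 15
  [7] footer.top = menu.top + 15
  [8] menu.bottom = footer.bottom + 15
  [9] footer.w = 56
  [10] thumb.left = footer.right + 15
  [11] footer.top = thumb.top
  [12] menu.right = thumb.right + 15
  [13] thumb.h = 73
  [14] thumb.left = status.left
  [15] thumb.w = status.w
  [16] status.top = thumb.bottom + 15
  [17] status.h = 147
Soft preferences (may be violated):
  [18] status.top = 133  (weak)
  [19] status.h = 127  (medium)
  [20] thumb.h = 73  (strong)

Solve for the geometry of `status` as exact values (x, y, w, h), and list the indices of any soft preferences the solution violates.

1. status.x = 112  [thumb.left = status.left]
2. status.w = 194  [thumb.w = status.w]
3. status.y = 133  [status.top = thumb.bottom + 15]
4. status.h = 147  [status.h = 147]

status = (x=112, y=133, w=194, h=147)
violated soft preferences: 19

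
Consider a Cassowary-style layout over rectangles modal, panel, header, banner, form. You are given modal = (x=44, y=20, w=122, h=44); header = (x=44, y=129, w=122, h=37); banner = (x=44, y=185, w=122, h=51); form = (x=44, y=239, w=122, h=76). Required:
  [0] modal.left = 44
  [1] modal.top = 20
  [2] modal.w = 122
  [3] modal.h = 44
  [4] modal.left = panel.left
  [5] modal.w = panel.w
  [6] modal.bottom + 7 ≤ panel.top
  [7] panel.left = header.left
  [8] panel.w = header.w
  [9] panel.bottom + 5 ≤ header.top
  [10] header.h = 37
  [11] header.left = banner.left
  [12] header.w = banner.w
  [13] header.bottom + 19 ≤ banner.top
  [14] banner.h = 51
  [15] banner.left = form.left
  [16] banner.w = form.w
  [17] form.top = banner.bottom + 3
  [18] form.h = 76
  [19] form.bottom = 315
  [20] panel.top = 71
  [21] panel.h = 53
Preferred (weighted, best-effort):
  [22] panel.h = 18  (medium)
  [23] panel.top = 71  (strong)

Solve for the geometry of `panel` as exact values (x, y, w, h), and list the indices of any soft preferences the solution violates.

1. panel.x = 44  [modal.left = panel.left]
2. panel.w = 122  [modal.w = panel.w]
3. panel.y = 71  [panel.top = 71]
4. panel.h = 53  [panel.h = 53]

panel = (x=44, y=71, w=122, h=53)
violated soft preferences: 22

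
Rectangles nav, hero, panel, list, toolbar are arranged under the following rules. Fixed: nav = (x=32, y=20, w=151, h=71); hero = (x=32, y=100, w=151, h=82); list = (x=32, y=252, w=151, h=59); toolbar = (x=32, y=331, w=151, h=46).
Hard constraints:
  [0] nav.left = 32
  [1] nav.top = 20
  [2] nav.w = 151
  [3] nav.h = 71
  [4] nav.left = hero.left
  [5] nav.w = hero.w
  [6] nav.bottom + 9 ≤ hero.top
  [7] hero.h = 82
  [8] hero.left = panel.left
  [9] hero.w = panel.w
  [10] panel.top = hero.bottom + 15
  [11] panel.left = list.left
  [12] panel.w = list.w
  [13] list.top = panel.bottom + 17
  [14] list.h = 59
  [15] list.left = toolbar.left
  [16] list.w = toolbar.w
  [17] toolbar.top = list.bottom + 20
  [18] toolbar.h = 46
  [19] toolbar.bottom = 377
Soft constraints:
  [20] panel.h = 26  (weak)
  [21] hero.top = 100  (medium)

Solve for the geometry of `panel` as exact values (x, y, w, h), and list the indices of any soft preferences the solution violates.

panel = (x=32, y=197, w=151, h=38)
violated soft preferences: 20

1. panel.x = 32  [hero.left = panel.left]
2. panel.w = 151  [hero.w = panel.w]
3. panel.y = 197  [panel.top = hero.bottom + 15]
4. panel.h = 38  [list.top = panel.bottom + 17]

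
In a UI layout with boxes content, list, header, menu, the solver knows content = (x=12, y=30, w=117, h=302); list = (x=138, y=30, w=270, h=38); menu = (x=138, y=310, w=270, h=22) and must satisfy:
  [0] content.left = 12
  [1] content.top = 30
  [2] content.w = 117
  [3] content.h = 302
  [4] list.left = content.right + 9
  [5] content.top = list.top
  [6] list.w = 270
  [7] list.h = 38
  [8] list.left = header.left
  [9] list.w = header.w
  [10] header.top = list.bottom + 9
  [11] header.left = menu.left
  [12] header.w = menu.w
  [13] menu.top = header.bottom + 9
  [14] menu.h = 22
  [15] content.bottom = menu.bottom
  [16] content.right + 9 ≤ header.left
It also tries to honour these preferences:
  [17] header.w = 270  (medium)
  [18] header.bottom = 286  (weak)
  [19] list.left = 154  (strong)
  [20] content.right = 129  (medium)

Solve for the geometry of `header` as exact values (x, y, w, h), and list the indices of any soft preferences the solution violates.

header = (x=138, y=77, w=270, h=224)
violated soft preferences: 18, 19

1. header.x = 138  [list.left = header.left]
2. header.w = 270  [list.w = header.w]
3. header.y = 77  [header.top = list.bottom + 9]
4. header.h = 224  [menu.top = header.bottom + 9]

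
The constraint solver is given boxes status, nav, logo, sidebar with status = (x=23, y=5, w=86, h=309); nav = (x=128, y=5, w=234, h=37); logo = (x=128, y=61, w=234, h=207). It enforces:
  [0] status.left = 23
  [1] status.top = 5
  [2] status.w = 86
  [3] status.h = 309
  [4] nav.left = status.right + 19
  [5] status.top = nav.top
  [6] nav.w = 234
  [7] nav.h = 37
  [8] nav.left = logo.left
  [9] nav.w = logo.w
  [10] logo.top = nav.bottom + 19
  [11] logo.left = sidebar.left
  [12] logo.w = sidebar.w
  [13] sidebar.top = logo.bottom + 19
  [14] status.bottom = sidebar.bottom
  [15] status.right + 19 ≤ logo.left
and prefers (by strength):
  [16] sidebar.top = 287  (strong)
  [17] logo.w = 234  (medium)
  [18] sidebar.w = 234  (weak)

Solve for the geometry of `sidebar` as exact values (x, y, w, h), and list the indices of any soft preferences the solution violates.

sidebar = (x=128, y=287, w=234, h=27)
violated soft preferences: none

1. sidebar.x = 128  [logo.left = sidebar.left]
2. sidebar.w = 234  [logo.w = sidebar.w]
3. sidebar.y = 287  [sidebar.top = logo.bottom + 19]
4. sidebar.h = 27  [status.bottom = sidebar.bottom]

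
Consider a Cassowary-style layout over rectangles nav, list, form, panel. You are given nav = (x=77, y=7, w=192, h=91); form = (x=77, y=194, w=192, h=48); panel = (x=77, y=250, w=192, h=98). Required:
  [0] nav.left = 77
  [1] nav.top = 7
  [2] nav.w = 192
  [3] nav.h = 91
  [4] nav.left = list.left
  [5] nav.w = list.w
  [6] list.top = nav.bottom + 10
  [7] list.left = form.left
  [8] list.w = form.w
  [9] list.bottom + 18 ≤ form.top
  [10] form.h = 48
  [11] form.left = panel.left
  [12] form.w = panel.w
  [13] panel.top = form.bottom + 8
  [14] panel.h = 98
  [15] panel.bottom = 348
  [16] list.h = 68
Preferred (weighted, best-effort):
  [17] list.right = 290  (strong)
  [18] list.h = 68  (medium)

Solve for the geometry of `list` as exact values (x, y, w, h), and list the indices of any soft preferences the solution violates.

list = (x=77, y=108, w=192, h=68)
violated soft preferences: 17

1. list.x = 77  [nav.left = list.left]
2. list.w = 192  [nav.w = list.w]
3. list.y = 108  [list.top = nav.bottom + 10]
4. list.h = 68  [list.h = 68]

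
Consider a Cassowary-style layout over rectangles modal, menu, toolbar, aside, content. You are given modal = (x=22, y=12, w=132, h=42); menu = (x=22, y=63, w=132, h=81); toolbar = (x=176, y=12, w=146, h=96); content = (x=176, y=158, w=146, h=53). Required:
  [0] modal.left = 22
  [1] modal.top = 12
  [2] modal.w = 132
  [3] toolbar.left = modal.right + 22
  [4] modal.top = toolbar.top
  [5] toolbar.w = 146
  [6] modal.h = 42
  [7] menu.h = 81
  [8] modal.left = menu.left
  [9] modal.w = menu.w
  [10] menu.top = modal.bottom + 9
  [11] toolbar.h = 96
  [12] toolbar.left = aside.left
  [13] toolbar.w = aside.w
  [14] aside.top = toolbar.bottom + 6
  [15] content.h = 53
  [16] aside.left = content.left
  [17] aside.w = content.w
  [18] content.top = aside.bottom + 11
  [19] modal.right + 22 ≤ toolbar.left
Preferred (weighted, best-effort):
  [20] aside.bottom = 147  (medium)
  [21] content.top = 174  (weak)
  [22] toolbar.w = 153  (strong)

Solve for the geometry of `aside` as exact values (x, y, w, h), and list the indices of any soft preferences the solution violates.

aside = (x=176, y=114, w=146, h=33)
violated soft preferences: 21, 22

1. aside.x = 176  [toolbar.left = aside.left]
2. aside.w = 146  [toolbar.w = aside.w]
3. aside.y = 114  [aside.top = toolbar.bottom + 6]
4. aside.h = 33  [content.top = aside.bottom + 11]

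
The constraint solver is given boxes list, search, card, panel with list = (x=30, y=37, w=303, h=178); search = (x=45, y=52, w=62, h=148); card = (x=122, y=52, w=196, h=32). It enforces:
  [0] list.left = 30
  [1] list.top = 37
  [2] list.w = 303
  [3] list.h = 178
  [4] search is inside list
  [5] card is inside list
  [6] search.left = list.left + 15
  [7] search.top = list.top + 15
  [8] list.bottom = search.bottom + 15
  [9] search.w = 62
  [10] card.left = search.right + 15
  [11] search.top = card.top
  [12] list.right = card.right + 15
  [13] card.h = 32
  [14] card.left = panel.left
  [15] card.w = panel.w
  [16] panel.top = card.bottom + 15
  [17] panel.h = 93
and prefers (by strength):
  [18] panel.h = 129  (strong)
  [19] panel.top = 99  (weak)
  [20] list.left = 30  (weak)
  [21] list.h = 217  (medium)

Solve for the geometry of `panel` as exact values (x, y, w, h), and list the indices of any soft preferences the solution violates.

1. panel.x = 122  [card.left = panel.left]
2. panel.w = 196  [card.w = panel.w]
3. panel.y = 99  [panel.top = card.bottom + 15]
4. panel.h = 93  [panel.h = 93]

panel = (x=122, y=99, w=196, h=93)
violated soft preferences: 18, 21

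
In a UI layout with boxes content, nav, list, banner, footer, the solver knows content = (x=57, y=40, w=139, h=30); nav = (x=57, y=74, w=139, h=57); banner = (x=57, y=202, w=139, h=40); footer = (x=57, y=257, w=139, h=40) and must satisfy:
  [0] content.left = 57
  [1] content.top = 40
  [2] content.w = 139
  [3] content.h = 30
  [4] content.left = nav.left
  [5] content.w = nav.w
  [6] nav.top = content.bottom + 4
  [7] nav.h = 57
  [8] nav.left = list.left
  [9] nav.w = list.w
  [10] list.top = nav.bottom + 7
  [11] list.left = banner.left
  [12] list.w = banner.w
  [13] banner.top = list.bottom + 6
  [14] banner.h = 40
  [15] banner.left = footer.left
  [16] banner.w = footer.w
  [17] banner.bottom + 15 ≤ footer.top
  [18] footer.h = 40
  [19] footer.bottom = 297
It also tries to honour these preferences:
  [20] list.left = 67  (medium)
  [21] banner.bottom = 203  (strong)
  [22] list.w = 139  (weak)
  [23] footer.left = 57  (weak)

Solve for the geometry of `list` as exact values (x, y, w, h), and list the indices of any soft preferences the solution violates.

list = (x=57, y=138, w=139, h=58)
violated soft preferences: 20, 21

1. list.x = 57  [nav.left = list.left]
2. list.w = 139  [nav.w = list.w]
3. list.y = 138  [list.top = nav.bottom + 7]
4. list.h = 58  [banner.top = list.bottom + 6]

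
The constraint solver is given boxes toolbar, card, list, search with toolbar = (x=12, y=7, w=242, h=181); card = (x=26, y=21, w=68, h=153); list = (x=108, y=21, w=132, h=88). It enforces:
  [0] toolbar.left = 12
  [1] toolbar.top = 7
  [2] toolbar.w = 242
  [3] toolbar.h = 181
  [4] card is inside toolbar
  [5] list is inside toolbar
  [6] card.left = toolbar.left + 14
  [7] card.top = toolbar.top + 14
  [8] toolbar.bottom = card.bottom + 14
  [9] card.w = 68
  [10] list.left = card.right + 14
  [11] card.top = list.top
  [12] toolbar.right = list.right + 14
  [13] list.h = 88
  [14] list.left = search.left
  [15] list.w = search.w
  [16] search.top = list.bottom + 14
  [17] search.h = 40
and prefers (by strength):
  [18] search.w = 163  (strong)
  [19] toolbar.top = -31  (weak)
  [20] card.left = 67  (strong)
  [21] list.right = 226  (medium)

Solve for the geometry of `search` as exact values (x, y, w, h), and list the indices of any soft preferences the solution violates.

1. search.x = 108  [list.left = search.left]
2. search.w = 132  [list.w = search.w]
3. search.y = 123  [search.top = list.bottom + 14]
4. search.h = 40  [search.h = 40]

search = (x=108, y=123, w=132, h=40)
violated soft preferences: 18, 19, 20, 21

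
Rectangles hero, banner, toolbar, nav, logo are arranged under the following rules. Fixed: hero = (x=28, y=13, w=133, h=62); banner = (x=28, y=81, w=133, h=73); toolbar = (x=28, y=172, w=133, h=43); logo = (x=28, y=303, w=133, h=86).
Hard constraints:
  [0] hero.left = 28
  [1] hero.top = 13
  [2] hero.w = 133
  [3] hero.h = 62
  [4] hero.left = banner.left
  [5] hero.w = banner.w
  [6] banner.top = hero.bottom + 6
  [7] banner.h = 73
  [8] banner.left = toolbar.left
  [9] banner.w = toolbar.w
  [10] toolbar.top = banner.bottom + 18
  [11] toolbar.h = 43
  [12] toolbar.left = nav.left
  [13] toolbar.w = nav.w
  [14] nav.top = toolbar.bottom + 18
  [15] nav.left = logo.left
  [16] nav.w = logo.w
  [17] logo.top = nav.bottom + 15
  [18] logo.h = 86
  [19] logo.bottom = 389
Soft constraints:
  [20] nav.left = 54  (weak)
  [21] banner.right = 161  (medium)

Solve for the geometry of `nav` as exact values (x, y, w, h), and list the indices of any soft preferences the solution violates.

nav = (x=28, y=233, w=133, h=55)
violated soft preferences: 20

1. nav.x = 28  [toolbar.left = nav.left]
2. nav.w = 133  [toolbar.w = nav.w]
3. nav.y = 233  [nav.top = toolbar.bottom + 18]
4. nav.h = 55  [logo.top = nav.bottom + 15]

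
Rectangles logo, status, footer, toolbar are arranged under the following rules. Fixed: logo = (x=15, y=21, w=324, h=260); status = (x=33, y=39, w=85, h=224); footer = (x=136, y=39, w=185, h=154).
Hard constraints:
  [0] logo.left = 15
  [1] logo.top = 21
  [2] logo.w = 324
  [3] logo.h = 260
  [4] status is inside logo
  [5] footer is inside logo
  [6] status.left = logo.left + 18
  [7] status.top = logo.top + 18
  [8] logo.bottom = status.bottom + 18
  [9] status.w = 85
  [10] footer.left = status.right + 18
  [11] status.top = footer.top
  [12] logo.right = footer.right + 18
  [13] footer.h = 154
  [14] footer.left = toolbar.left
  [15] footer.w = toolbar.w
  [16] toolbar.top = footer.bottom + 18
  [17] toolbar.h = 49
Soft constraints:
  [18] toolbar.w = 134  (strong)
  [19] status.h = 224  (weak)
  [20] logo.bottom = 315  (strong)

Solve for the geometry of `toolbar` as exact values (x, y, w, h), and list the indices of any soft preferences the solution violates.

toolbar = (x=136, y=211, w=185, h=49)
violated soft preferences: 18, 20

1. toolbar.x = 136  [footer.left = toolbar.left]
2. toolbar.w = 185  [footer.w = toolbar.w]
3. toolbar.y = 211  [toolbar.top = footer.bottom + 18]
4. toolbar.h = 49  [toolbar.h = 49]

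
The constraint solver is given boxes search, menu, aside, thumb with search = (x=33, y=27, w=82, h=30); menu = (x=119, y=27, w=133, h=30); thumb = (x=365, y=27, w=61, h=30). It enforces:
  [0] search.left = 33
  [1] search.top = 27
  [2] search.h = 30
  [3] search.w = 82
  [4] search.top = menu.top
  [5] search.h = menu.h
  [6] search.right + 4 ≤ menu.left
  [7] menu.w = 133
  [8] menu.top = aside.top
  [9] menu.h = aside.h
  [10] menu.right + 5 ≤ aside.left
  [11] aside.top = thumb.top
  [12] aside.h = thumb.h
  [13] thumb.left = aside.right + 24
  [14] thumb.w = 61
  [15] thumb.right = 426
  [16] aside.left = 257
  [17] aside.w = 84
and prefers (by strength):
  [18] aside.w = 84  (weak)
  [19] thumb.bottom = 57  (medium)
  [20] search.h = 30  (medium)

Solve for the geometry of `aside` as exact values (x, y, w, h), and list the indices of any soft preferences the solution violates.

1. aside.y = 27  [menu.top = aside.top]
2. aside.h = 30  [menu.h = aside.h]
3. aside.x = 257  [aside.left = 257]
4. aside.w = 84  [aside.w = 84]

aside = (x=257, y=27, w=84, h=30)
violated soft preferences: none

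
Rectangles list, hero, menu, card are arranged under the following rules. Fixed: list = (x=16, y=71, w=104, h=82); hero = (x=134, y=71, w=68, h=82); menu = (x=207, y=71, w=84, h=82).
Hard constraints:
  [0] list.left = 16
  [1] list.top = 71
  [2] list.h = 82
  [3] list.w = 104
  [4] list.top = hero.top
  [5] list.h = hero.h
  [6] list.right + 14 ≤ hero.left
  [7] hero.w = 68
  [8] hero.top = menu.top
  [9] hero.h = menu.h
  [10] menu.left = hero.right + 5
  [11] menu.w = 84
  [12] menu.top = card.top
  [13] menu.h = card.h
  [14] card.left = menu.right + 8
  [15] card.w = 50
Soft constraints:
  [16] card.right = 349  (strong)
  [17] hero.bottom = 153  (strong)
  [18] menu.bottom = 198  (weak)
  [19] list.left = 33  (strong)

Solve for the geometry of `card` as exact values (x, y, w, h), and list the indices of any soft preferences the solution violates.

card = (x=299, y=71, w=50, h=82)
violated soft preferences: 18, 19

1. card.y = 71  [menu.top = card.top]
2. card.h = 82  [menu.h = card.h]
3. card.x = 299  [card.left = menu.right + 8]
4. card.w = 50  [card.w = 50]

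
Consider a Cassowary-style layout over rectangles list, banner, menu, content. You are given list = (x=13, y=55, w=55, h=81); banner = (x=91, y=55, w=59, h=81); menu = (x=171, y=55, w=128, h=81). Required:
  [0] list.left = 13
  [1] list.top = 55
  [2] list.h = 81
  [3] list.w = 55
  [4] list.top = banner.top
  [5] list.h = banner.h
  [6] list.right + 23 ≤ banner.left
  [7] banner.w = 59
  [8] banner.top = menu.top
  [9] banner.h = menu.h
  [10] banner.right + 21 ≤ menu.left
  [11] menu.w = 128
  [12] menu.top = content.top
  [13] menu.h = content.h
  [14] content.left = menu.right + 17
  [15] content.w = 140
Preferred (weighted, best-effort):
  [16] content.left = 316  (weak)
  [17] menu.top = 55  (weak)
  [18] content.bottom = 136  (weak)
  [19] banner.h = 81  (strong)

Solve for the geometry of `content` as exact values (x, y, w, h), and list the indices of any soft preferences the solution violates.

1. content.y = 55  [menu.top = content.top]
2. content.h = 81  [menu.h = content.h]
3. content.x = 316  [content.left = menu.right + 17]
4. content.w = 140  [content.w = 140]

content = (x=316, y=55, w=140, h=81)
violated soft preferences: none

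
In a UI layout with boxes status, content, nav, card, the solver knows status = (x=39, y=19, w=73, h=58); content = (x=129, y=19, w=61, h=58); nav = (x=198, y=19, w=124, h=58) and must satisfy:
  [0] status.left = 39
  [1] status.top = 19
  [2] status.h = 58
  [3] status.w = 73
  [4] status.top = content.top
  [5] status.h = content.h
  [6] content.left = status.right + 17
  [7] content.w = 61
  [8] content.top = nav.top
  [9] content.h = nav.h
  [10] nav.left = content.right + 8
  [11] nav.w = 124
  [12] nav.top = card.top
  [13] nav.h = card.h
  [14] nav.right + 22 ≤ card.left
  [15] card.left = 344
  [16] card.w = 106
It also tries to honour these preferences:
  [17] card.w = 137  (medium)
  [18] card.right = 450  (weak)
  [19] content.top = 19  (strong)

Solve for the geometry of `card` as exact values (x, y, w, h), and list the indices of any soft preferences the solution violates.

1. card.y = 19  [nav.top = card.top]
2. card.h = 58  [nav.h = card.h]
3. card.x = 344  [card.left = 344]
4. card.w = 106  [card.w = 106]

card = (x=344, y=19, w=106, h=58)
violated soft preferences: 17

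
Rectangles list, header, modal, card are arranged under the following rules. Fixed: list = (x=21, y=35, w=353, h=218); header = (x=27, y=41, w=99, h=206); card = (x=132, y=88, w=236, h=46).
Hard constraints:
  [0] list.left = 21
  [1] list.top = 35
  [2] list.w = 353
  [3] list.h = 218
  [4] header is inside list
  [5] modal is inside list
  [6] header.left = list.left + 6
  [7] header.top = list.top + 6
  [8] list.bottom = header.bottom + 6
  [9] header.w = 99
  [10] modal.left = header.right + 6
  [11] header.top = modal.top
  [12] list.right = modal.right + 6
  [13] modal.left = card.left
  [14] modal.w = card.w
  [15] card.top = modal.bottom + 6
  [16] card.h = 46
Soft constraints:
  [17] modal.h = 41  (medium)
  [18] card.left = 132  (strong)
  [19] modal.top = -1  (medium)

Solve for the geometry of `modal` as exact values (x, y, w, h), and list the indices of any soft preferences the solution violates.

modal = (x=132, y=41, w=236, h=41)
violated soft preferences: 19

1. modal.x = 132  [modal.left = header.right + 6]
2. modal.y = 41  [header.top = modal.top]
3. modal.w = 236  [list.right = modal.right + 6]
4. modal.h = 41  [card.top = modal.bottom + 6]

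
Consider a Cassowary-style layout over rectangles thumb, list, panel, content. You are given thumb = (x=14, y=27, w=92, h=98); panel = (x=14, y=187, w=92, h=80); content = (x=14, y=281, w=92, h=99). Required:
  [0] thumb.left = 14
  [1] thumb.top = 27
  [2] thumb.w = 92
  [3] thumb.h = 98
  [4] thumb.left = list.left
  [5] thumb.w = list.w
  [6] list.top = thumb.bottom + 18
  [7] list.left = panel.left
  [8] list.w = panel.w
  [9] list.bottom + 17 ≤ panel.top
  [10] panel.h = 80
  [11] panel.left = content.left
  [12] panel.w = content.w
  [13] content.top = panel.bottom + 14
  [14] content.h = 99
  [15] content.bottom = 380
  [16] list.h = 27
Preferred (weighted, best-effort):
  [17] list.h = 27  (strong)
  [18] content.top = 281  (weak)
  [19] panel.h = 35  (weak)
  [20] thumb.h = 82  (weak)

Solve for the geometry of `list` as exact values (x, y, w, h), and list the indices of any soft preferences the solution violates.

1. list.x = 14  [thumb.left = list.left]
2. list.w = 92  [thumb.w = list.w]
3. list.y = 143  [list.top = thumb.bottom + 18]
4. list.h = 27  [list.h = 27]

list = (x=14, y=143, w=92, h=27)
violated soft preferences: 19, 20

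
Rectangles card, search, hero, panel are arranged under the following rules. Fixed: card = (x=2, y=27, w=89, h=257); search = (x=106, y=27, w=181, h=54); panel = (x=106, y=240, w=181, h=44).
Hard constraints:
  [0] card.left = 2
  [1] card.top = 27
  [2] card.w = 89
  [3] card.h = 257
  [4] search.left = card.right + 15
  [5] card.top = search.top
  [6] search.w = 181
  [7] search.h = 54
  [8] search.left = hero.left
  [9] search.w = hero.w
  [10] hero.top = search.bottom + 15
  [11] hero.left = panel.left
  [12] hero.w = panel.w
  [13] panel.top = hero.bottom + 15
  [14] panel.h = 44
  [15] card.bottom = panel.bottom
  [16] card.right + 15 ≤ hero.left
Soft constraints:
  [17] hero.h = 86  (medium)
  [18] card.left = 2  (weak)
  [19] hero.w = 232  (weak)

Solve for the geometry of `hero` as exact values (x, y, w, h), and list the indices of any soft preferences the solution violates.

1. hero.x = 106  [search.left = hero.left]
2. hero.w = 181  [search.w = hero.w]
3. hero.y = 96  [hero.top = search.bottom + 15]
4. hero.h = 129  [panel.top = hero.bottom + 15]

hero = (x=106, y=96, w=181, h=129)
violated soft preferences: 17, 19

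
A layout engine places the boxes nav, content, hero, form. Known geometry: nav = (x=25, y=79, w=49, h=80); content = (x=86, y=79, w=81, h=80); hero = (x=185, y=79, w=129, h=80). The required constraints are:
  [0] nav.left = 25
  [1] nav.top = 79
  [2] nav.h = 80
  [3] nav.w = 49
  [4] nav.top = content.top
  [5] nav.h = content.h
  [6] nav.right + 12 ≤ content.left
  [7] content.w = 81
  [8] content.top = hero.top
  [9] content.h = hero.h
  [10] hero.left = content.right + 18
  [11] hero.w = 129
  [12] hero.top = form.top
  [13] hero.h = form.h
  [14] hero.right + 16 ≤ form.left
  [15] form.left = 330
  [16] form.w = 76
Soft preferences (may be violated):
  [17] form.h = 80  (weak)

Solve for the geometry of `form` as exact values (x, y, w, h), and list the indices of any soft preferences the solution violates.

1. form.y = 79  [hero.top = form.top]
2. form.h = 80  [hero.h = form.h]
3. form.x = 330  [form.left = 330]
4. form.w = 76  [form.w = 76]

form = (x=330, y=79, w=76, h=80)
violated soft preferences: none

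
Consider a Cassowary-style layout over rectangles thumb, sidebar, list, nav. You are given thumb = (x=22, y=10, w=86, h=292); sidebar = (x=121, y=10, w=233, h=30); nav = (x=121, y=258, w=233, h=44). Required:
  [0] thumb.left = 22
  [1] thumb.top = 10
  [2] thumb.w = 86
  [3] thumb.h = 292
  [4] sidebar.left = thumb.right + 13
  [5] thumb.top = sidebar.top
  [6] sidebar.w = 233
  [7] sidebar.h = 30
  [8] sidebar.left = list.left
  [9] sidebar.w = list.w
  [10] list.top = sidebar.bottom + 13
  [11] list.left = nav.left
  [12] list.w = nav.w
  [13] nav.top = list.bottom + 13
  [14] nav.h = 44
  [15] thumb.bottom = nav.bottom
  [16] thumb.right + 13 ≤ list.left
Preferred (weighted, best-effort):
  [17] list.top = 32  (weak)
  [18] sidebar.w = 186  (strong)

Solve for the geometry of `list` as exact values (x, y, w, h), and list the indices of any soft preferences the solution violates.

1. list.x = 121  [sidebar.left = list.left]
2. list.w = 233  [sidebar.w = list.w]
3. list.y = 53  [list.top = sidebar.bottom + 13]
4. list.h = 192  [nav.top = list.bottom + 13]

list = (x=121, y=53, w=233, h=192)
violated soft preferences: 17, 18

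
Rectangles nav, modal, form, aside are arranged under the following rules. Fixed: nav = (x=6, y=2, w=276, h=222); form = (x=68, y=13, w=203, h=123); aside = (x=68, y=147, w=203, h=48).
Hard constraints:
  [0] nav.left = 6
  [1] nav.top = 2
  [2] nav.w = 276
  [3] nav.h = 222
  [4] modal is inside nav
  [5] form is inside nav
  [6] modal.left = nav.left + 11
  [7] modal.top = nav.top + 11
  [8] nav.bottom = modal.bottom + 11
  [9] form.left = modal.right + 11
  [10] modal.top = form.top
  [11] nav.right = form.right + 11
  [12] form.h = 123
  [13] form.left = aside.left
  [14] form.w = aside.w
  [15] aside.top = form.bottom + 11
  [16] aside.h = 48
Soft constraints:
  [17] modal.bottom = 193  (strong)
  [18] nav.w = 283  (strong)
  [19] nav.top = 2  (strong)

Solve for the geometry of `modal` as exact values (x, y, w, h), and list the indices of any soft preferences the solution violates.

1. modal.x = 17  [modal.left = nav.left + 11]
2. modal.y = 13  [modal.top = nav.top + 11]
3. modal.h = 200  [nav.bottom = modal.bottom + 11]
4. modal.w = 40  [form.left = modal.right + 11]

modal = (x=17, y=13, w=40, h=200)
violated soft preferences: 17, 18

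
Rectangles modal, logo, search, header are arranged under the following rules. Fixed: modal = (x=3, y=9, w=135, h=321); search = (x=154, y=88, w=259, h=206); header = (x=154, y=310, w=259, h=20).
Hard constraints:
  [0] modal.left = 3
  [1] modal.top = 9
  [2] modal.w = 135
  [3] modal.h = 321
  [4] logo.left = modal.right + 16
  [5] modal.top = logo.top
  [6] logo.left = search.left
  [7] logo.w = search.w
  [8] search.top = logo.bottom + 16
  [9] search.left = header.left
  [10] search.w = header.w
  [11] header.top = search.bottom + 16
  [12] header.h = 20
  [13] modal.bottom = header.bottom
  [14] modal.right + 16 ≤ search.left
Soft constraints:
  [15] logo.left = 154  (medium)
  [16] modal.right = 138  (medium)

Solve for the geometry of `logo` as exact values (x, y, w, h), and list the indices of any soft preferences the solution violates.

1. logo.x = 154  [logo.left = modal.right + 16]
2. logo.y = 9  [modal.top = logo.top]
3. logo.w = 259  [logo.w = search.w]
4. logo.h = 63  [search.top = logo.bottom + 16]

logo = (x=154, y=9, w=259, h=63)
violated soft preferences: none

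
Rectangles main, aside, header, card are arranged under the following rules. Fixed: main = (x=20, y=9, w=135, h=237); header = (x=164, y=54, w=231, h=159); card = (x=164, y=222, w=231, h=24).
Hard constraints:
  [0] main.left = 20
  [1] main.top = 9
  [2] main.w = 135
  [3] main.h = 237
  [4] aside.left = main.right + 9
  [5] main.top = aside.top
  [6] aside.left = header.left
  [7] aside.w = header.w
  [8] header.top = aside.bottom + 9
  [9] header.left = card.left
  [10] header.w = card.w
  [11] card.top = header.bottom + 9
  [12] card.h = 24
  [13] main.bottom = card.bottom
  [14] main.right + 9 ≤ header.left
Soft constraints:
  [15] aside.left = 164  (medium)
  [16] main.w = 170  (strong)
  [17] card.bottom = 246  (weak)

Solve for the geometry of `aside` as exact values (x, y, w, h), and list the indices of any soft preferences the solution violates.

aside = (x=164, y=9, w=231, h=36)
violated soft preferences: 16

1. aside.x = 164  [aside.left = main.right + 9]
2. aside.y = 9  [main.top = aside.top]
3. aside.w = 231  [aside.w = header.w]
4. aside.h = 36  [header.top = aside.bottom + 9]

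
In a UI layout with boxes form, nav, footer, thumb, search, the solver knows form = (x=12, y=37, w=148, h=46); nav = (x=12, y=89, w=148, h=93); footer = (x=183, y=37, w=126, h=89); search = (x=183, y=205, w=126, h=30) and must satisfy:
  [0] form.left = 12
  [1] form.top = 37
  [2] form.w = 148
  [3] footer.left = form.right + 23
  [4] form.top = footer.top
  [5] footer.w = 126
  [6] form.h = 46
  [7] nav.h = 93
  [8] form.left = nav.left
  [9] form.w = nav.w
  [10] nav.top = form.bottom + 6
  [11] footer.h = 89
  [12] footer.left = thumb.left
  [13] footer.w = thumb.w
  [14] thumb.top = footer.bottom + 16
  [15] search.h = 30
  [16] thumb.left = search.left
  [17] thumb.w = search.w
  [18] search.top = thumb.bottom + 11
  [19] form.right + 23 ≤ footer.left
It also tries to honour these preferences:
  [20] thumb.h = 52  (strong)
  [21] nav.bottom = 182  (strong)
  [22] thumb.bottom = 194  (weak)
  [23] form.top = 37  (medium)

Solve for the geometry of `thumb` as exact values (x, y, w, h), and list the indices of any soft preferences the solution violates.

1. thumb.x = 183  [footer.left = thumb.left]
2. thumb.w = 126  [footer.w = thumb.w]
3. thumb.y = 142  [thumb.top = footer.bottom + 16]
4. thumb.h = 52  [search.top = thumb.bottom + 11]

thumb = (x=183, y=142, w=126, h=52)
violated soft preferences: none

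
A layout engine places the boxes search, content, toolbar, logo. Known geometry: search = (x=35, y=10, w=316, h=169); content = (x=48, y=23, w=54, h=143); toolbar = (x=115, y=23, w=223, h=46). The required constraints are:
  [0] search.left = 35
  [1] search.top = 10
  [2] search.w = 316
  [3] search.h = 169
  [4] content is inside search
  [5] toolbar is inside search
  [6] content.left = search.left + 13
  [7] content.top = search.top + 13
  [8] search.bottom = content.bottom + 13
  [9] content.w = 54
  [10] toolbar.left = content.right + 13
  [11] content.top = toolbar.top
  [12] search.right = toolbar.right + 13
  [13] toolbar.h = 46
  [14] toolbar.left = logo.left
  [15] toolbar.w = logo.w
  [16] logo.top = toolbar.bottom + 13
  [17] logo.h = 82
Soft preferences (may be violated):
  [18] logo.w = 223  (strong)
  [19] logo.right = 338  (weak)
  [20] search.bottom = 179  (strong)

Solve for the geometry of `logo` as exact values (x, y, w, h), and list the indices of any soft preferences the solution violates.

1. logo.x = 115  [toolbar.left = logo.left]
2. logo.w = 223  [toolbar.w = logo.w]
3. logo.y = 82  [logo.top = toolbar.bottom + 13]
4. logo.h = 82  [logo.h = 82]

logo = (x=115, y=82, w=223, h=82)
violated soft preferences: none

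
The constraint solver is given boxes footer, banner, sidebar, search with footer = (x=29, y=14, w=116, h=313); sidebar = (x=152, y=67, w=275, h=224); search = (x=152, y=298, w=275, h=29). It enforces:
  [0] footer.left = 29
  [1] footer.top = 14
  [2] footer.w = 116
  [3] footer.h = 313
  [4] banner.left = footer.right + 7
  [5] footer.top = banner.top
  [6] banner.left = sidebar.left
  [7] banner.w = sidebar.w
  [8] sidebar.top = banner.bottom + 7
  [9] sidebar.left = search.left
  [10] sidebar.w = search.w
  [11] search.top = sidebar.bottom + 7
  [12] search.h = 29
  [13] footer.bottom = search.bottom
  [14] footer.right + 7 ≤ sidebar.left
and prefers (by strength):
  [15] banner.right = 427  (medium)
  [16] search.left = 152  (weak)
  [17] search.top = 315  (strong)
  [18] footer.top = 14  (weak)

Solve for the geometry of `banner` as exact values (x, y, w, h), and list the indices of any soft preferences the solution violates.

1. banner.x = 152  [banner.left = footer.right + 7]
2. banner.y = 14  [footer.top = banner.top]
3. banner.w = 275  [banner.w = sidebar.w]
4. banner.h = 46  [sidebar.top = banner.bottom + 7]

banner = (x=152, y=14, w=275, h=46)
violated soft preferences: 17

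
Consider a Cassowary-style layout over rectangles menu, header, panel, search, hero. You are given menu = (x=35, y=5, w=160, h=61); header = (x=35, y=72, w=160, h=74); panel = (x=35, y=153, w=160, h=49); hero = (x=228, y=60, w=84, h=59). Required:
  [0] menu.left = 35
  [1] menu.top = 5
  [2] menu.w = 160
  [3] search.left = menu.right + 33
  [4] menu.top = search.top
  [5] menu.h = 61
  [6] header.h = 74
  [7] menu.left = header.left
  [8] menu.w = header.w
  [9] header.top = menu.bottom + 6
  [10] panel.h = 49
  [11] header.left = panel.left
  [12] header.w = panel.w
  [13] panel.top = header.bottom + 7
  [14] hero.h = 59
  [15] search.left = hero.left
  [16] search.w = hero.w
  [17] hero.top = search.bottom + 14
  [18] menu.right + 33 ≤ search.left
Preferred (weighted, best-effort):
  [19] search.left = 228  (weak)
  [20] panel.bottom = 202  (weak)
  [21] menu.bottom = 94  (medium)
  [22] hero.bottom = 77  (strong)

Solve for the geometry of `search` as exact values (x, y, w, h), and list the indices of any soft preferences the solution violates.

search = (x=228, y=5, w=84, h=41)
violated soft preferences: 21, 22

1. search.x = 228  [search.left = menu.right + 33]
2. search.y = 5  [menu.top = search.top]
3. search.w = 84  [search.w = hero.w]
4. search.h = 41  [hero.top = search.bottom + 14]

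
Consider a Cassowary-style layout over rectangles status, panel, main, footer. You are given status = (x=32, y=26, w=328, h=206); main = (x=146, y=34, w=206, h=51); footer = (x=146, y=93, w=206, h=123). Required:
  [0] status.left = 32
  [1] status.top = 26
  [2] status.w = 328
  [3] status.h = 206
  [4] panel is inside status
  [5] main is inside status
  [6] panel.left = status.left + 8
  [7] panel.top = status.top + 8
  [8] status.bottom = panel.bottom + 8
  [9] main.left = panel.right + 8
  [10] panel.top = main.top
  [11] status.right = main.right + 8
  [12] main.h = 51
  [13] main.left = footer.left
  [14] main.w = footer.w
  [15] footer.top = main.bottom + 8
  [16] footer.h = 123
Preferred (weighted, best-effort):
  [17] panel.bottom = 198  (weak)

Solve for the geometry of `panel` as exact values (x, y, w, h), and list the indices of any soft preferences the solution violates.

panel = (x=40, y=34, w=98, h=190)
violated soft preferences: 17

1. panel.x = 40  [panel.left = status.left + 8]
2. panel.y = 34  [panel.top = status.top + 8]
3. panel.h = 190  [status.bottom = panel.bottom + 8]
4. panel.w = 98  [main.left = panel.right + 8]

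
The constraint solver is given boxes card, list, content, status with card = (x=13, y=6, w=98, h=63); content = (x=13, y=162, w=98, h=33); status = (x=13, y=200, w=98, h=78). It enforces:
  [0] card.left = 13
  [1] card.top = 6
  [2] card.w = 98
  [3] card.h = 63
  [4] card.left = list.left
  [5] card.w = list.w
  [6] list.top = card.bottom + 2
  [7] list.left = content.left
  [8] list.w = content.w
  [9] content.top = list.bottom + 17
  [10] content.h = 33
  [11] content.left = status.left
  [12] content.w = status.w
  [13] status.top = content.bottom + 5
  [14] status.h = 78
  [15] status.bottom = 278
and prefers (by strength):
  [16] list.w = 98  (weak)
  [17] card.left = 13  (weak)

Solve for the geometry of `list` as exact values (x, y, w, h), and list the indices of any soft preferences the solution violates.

1. list.x = 13  [card.left = list.left]
2. list.w = 98  [card.w = list.w]
3. list.y = 71  [list.top = card.bottom + 2]
4. list.h = 74  [content.top = list.bottom + 17]

list = (x=13, y=71, w=98, h=74)
violated soft preferences: none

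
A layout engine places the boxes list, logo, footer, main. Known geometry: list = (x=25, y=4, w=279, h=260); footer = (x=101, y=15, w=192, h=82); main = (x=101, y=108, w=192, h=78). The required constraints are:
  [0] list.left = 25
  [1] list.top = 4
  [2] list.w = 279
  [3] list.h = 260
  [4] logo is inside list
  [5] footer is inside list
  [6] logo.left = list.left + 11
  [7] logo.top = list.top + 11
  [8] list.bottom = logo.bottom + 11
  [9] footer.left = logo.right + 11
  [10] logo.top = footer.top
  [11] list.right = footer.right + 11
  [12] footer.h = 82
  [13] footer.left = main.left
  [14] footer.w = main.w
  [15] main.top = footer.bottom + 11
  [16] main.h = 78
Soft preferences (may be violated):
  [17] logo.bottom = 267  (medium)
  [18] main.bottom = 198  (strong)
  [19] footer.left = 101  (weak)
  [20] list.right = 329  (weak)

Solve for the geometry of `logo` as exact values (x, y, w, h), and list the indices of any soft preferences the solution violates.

logo = (x=36, y=15, w=54, h=238)
violated soft preferences: 17, 18, 20

1. logo.x = 36  [logo.left = list.left + 11]
2. logo.y = 15  [logo.top = list.top + 11]
3. logo.h = 238  [list.bottom = logo.bottom + 11]
4. logo.w = 54  [footer.left = logo.right + 11]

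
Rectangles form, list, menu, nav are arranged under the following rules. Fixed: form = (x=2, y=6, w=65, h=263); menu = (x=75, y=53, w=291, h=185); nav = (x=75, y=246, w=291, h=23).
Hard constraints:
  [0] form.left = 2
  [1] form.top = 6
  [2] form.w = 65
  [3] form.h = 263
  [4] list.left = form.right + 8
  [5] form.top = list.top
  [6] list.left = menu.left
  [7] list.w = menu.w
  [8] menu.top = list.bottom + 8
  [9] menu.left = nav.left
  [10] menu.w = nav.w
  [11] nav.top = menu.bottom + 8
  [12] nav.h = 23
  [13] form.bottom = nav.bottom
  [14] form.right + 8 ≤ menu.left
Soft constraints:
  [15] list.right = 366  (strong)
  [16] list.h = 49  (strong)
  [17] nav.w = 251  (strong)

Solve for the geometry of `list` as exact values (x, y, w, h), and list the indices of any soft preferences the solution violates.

1. list.x = 75  [list.left = form.right + 8]
2. list.y = 6  [form.top = list.top]
3. list.w = 291  [list.w = menu.w]
4. list.h = 39  [menu.top = list.bottom + 8]

list = (x=75, y=6, w=291, h=39)
violated soft preferences: 16, 17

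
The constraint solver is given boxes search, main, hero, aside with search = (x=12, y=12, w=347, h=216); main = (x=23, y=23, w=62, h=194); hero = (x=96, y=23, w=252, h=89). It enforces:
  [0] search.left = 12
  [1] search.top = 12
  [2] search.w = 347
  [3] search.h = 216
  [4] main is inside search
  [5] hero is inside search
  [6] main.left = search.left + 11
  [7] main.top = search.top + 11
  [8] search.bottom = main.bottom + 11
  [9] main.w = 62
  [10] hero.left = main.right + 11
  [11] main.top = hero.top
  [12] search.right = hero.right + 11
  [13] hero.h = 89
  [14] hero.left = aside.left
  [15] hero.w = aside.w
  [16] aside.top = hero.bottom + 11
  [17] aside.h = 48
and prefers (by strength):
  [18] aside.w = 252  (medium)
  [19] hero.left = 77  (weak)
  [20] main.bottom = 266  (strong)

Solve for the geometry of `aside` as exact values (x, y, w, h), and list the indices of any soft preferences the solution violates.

1. aside.x = 96  [hero.left = aside.left]
2. aside.w = 252  [hero.w = aside.w]
3. aside.y = 123  [aside.top = hero.bottom + 11]
4. aside.h = 48  [aside.h = 48]

aside = (x=96, y=123, w=252, h=48)
violated soft preferences: 19, 20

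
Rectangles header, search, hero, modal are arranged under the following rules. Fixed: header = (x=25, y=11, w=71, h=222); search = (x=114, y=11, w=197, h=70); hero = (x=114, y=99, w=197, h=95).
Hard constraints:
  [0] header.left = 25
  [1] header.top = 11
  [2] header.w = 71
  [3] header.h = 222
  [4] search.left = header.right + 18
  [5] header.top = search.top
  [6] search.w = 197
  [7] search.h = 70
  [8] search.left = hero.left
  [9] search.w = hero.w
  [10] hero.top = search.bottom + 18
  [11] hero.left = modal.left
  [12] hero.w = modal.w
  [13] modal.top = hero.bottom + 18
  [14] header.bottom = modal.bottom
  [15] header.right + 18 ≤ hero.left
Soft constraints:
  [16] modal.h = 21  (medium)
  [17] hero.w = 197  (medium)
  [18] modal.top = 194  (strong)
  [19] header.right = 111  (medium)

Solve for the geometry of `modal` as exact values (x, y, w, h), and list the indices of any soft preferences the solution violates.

1. modal.x = 114  [hero.left = modal.left]
2. modal.w = 197  [hero.w = modal.w]
3. modal.y = 212  [modal.top = hero.bottom + 18]
4. modal.h = 21  [header.bottom = modal.bottom]

modal = (x=114, y=212, w=197, h=21)
violated soft preferences: 18, 19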